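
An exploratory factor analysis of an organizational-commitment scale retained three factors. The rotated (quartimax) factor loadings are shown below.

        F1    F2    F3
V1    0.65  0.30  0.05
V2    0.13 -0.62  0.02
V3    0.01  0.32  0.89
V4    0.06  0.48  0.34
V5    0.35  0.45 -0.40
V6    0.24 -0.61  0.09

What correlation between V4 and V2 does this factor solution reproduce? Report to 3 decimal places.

r̂ = Σ λ_i·λ_j across factors = (0.06)(0.13) + (0.48)(-0.62) + (0.34)(0.02)
  = +0.0078 -0.2976 +0.0068 = -0.2830

-0.283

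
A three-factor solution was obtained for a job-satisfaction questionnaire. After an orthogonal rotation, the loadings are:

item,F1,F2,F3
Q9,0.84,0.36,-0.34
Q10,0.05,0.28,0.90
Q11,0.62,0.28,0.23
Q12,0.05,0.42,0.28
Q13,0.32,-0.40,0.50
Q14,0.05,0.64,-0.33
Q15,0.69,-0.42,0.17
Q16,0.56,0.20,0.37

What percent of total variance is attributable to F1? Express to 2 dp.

24.87%

SS loadings for F1 = 0.84² + 0.05² + 0.62² + 0.05² + 0.32² + 0.05² + 0.69² + 0.56² = 1.9896
With 8 standardized items, total variance = 8. Proportion = 1.9896/8 = 0.2487 → 24.87%.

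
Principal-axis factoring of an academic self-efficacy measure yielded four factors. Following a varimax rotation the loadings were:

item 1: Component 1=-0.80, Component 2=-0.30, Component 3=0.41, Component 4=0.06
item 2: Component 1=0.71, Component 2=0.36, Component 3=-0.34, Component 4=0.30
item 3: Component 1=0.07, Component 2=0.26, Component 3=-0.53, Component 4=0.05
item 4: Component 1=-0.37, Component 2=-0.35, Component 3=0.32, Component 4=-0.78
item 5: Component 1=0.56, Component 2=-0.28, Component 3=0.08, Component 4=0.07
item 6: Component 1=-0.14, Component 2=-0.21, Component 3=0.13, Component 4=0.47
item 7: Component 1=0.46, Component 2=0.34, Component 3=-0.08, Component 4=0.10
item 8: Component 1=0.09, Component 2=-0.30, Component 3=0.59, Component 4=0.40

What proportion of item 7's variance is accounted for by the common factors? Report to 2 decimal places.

0.34

h² = 0.46² + 0.34² + (-0.08)² + 0.10² = 0.2116 + 0.1156 + 0.0064 + 0.0100 = 0.3436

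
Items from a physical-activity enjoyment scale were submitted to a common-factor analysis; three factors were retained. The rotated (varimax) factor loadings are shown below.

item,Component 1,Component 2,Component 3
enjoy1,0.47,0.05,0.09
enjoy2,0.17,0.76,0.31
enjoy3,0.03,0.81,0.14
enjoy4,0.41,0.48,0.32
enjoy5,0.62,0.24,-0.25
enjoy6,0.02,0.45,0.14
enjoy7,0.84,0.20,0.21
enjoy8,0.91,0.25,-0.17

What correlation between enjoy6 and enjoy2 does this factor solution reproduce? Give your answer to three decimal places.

0.389

r̂ = Σ λ_i·λ_j across factors = (0.02)(0.17) + (0.45)(0.76) + (0.14)(0.31)
  = +0.0034 +0.3420 +0.0434 = 0.3888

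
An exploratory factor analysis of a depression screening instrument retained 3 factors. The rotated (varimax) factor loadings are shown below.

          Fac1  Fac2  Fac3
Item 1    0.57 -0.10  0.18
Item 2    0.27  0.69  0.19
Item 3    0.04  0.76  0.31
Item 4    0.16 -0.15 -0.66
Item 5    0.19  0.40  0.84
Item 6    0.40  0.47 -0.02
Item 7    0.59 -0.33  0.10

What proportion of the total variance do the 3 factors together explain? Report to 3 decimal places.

SS loadings by factor: 0.9692, 1.5760, 1.3162; total = 3.8614.
Total variance with 7 standardized items is 7, so the solution explains 3.8614/7 = 0.5516.

0.552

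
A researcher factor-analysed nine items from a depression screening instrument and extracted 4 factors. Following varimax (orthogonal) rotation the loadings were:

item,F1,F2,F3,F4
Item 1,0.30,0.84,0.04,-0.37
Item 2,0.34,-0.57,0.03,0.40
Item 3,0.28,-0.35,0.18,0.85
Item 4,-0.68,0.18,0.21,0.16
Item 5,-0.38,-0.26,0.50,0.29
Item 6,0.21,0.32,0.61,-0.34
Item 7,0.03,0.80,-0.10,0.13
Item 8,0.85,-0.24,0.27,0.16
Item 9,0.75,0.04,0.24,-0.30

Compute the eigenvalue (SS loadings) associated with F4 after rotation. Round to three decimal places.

SS loadings for F4 = (-0.37)² + 0.40² + 0.85² + 0.16² + 0.29² + (-0.34)² + 0.13² + 0.16² + (-0.30)² = 0.1369 + 0.1600 + 0.7225 + 0.0256 + 0.0841 + 0.1156 + 0.0169 + 0.0256 + 0.0900 = 1.3772

1.377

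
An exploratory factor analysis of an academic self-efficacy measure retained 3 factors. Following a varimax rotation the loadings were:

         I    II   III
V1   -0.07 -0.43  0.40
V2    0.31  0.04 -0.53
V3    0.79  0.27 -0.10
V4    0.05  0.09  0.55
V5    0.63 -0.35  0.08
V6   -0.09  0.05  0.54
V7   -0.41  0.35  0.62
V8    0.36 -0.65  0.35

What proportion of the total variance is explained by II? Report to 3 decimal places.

0.117

SS loadings for II = (-0.43)² + 0.04² + 0.27² + 0.09² + (-0.35)² + 0.05² + 0.35² + (-0.65)² = 0.9375
Proportion of variance = 0.9375 / 8 = 0.1172.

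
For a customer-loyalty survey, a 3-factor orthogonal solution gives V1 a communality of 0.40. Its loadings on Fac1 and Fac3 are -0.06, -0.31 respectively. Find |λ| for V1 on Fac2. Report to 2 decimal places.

Under orthogonal rotation h² = Σλ², so λ_Fac2² = h² − (0.0997) = 0.40 − 0.0997 = 0.3003.
|λ| = √0.3003 = 0.5480.

0.55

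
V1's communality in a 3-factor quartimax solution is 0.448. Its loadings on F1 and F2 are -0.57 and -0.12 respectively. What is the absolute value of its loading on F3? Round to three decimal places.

0.330

Under orthogonal rotation h² = Σλ², so λ_F3² = h² − (0.3393) = 0.448 − 0.3393 = 0.1087.
|λ| = √0.1087 = 0.3297.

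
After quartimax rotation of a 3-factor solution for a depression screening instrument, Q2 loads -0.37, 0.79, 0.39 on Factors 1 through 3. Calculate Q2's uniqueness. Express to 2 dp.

h² = (-0.37)² + 0.79² + 0.39² = 0.1369 + 0.6241 + 0.1521 = 0.9131
Uniqueness u² = 1 − h² = 1 − 0.9131 = 0.0869

0.09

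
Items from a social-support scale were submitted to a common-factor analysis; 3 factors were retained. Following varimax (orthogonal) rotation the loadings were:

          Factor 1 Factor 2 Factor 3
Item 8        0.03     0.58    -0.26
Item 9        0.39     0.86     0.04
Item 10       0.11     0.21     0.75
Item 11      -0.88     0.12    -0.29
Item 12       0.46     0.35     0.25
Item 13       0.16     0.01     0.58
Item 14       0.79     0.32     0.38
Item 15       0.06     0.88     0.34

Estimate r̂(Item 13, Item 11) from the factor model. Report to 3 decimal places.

-0.308

r̂ = Σ λ_i·λ_j across factors = (0.16)(-0.88) + (0.01)(0.12) + (0.58)(-0.29)
  = -0.1408 +0.0012 -0.1682 = -0.3078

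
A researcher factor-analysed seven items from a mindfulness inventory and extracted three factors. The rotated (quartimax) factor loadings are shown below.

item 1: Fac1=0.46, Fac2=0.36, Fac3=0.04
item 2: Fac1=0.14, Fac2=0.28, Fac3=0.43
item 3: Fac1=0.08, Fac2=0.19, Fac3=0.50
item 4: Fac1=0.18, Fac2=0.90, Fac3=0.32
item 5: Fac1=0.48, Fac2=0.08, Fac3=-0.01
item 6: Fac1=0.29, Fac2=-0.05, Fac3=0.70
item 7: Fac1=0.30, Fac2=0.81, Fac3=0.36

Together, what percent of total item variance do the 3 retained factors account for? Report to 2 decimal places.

SS loadings by factor: 0.6745, 1.7191, 1.1586; total = 3.5522.
Total variance with 7 standardized items is 7, so the solution explains 3.5522/7 = 0.5075 = 50.75%.

50.75%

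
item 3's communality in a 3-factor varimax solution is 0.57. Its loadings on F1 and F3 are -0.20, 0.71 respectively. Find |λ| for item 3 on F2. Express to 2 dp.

Under orthogonal rotation h² = Σλ², so λ_F2² = h² − (0.5441) = 0.57 − 0.5441 = 0.0259.
|λ| = √0.0259 = 0.1609.

0.16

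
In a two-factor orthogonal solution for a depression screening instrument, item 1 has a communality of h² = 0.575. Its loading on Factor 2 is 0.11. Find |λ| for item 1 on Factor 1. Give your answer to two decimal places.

Under orthogonal rotation h² = Σλ², so λ_Factor 1² = h² − (0.0121) = 0.575 − 0.0121 = 0.5629.
|λ| = √0.5629 = 0.7503.

0.75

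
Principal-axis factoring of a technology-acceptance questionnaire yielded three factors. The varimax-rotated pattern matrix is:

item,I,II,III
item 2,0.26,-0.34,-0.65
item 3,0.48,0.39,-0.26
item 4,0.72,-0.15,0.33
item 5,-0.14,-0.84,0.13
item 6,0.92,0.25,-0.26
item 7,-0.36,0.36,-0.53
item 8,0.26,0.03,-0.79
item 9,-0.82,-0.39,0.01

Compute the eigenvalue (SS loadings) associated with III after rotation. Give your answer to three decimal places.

SS loadings for III = (-0.65)² + (-0.26)² + 0.33² + 0.13² + (-0.26)² + (-0.53)² + (-0.79)² + 0.01² = 0.4225 + 0.0676 + 0.1089 + 0.0169 + 0.0676 + 0.2809 + 0.6241 + 0.0001 = 1.5886

1.589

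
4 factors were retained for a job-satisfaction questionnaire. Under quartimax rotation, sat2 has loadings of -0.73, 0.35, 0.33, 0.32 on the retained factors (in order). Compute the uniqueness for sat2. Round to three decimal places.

0.133

h² = (-0.73)² + 0.35² + 0.33² + 0.32² = 0.5329 + 0.1225 + 0.1089 + 0.1024 = 0.8667
Uniqueness u² = 1 − h² = 1 − 0.8667 = 0.1333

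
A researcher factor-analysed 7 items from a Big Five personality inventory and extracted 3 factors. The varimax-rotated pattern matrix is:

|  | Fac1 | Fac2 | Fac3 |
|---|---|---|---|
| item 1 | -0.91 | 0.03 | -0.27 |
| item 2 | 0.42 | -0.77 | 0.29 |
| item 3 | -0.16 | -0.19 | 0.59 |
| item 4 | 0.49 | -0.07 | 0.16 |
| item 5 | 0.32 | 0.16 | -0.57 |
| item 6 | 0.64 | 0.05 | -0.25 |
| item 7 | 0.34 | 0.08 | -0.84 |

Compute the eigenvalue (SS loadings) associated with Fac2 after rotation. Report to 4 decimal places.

0.6693

SS loadings for Fac2 = 0.03² + (-0.77)² + (-0.19)² + (-0.07)² + 0.16² + 0.05² + 0.08² = 0.0009 + 0.5929 + 0.0361 + 0.0049 + 0.0256 + 0.0025 + 0.0064 = 0.6693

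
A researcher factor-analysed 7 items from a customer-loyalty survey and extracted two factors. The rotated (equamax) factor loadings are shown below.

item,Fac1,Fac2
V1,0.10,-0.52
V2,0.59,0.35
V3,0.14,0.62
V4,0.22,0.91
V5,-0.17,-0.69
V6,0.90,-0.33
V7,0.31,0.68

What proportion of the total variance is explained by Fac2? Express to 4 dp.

0.3790

SS loadings for Fac2 = (-0.52)² + 0.35² + 0.62² + 0.91² + (-0.69)² + (-0.33)² + 0.68² = 2.6528
Proportion of variance = 2.6528 / 7 = 0.3790.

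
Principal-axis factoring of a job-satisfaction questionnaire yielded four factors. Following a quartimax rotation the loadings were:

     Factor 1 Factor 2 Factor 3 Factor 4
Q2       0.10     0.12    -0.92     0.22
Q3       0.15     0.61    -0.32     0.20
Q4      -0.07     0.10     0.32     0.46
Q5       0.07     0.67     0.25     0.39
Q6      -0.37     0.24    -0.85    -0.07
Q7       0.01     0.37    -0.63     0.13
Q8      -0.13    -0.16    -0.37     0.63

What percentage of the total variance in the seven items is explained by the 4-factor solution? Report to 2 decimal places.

64.32%

SS loadings by factor: 0.1962, 1.0655, 2.3700, 0.8708; total = 4.5025.
Total variance with 7 standardized items is 7, so the solution explains 4.5025/7 = 0.6432 = 64.32%.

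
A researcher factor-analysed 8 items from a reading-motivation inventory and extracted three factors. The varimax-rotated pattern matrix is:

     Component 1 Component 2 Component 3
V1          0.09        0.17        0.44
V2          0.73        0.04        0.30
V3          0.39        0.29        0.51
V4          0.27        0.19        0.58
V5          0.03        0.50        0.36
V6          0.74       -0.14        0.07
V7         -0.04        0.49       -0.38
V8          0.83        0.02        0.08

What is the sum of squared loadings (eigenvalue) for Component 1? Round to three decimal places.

2.005

SS loadings for Component 1 = 0.09² + 0.73² + 0.39² + 0.27² + 0.03² + 0.74² + (-0.04)² + 0.83² = 0.0081 + 0.5329 + 0.1521 + 0.0729 + 0.0009 + 0.5476 + 0.0016 + 0.6889 = 2.0050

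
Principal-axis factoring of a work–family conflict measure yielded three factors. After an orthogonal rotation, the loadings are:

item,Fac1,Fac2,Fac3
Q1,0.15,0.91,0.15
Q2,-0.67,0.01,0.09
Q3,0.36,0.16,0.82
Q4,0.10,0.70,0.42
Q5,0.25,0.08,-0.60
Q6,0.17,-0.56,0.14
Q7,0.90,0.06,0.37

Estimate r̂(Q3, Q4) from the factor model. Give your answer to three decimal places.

0.492

r̂ = Σ λ_i·λ_j across factors = (0.36)(0.10) + (0.16)(0.70) + (0.82)(0.42)
  = +0.0360 +0.1120 +0.3444 = 0.4924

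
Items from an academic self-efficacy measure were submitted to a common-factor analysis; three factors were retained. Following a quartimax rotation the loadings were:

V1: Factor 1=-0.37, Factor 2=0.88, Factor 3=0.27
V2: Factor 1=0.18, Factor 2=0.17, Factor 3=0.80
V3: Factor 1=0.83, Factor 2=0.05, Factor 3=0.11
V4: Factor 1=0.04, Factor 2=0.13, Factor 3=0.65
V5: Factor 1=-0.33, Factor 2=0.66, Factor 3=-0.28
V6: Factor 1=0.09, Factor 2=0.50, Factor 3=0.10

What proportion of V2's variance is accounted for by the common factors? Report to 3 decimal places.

0.701

h² = 0.18² + 0.17² + 0.80² = 0.0324 + 0.0289 + 0.6400 = 0.7013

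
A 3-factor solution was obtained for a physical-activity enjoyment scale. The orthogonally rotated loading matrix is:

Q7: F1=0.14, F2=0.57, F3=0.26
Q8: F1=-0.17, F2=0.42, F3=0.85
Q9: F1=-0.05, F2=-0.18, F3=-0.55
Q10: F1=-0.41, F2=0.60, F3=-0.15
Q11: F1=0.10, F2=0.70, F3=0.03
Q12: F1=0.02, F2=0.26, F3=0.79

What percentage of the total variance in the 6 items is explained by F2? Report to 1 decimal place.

24.2%

SS loadings for F2 = 0.57² + 0.42² + (-0.18)² + 0.60² + 0.70² + 0.26² = 1.4513
With 6 standardized items, total variance = 6. Proportion = 1.4513/6 = 0.2419 → 24.19%.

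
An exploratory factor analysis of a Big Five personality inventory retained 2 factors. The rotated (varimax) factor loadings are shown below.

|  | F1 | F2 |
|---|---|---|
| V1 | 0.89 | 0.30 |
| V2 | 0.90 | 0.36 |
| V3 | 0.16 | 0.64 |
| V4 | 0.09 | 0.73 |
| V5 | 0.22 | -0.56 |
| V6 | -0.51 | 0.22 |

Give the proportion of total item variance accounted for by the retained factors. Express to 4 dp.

SS loadings by factor: 1.9443, 1.5241; total = 3.4684.
Total variance with 6 standardized items is 6, so the solution explains 3.4684/6 = 0.5781.

0.5781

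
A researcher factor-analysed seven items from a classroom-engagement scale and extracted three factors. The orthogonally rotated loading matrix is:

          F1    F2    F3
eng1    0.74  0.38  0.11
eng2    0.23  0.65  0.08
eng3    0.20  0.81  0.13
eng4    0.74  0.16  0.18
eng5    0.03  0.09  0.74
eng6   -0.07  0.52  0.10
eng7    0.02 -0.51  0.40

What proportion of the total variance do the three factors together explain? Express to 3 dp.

Communalities: 0.7041, 0.4818, 0.7130, 0.6056, 0.5566, 0.2853, 0.4205; Σh² = 3.7669.
Total variance with 7 standardized items is 7, so the solution explains 3.7669/7 = 0.5381.

0.538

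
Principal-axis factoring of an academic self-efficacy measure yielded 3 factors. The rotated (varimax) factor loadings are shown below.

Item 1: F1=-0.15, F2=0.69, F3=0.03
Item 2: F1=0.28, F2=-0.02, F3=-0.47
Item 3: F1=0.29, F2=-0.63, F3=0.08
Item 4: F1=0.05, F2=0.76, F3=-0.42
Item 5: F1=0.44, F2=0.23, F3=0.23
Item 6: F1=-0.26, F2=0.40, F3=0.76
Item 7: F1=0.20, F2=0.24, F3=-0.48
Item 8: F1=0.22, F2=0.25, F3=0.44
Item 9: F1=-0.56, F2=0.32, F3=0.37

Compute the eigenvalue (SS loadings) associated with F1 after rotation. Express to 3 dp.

SS loadings for F1 = (-0.15)² + 0.28² + 0.29² + 0.05² + 0.44² + (-0.26)² + 0.20² + 0.22² + (-0.56)² = 0.0225 + 0.0784 + 0.0841 + 0.0025 + 0.1936 + 0.0676 + 0.0400 + 0.0484 + 0.3136 = 0.8507

0.851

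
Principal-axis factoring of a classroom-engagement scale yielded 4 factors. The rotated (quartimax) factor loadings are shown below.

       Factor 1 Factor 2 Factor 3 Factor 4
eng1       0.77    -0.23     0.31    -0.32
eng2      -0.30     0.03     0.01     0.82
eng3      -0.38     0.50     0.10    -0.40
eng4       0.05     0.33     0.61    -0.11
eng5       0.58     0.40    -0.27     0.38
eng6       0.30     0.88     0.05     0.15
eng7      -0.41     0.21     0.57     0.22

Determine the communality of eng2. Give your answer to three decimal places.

0.763

h² = (-0.30)² + 0.03² + 0.01² + 0.82² = 0.0900 + 0.0009 + 0.0001 + 0.6724 = 0.7634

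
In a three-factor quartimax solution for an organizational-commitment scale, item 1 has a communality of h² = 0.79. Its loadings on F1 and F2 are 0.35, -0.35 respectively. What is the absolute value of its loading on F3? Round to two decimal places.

0.74

Under orthogonal rotation h² = Σλ², so λ_F3² = h² − (0.2450) = 0.79 − 0.2450 = 0.5450.
|λ| = √0.5450 = 0.7382.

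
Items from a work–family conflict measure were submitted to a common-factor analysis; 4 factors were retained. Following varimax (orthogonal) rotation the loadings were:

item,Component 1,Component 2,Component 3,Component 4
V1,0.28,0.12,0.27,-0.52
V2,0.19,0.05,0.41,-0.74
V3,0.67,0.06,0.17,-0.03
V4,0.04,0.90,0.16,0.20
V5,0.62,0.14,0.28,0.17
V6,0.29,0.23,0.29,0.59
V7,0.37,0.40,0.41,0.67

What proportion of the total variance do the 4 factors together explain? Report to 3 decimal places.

0.649

Communalities: 0.4361, 0.7543, 0.4823, 0.8772, 0.5113, 0.5692, 0.9139; Σh² = 4.5443.
Total variance with 7 standardized items is 7, so the solution explains 4.5443/7 = 0.6492.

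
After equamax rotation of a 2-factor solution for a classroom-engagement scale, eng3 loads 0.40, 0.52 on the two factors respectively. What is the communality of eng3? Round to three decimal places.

0.430

h² = 0.40² + 0.52² = 0.1600 + 0.2704 = 0.4304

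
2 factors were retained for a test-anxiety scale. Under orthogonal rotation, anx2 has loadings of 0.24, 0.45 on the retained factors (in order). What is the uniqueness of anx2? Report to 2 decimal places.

h² = 0.24² + 0.45² = 0.0576 + 0.2025 = 0.2601
Uniqueness u² = 1 − h² = 1 − 0.2601 = 0.7399

0.74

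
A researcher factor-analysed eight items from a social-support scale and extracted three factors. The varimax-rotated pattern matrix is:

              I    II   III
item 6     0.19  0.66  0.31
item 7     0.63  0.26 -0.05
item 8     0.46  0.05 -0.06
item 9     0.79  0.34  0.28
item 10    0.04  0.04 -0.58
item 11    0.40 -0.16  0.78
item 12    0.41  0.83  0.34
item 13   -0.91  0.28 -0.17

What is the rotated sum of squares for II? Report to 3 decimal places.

1.416

SS loadings for II = 0.66² + 0.26² + 0.05² + 0.34² + 0.04² + (-0.16)² + 0.83² + 0.28² = 0.4356 + 0.0676 + 0.0025 + 0.1156 + 0.0016 + 0.0256 + 0.6889 + 0.0784 = 1.4158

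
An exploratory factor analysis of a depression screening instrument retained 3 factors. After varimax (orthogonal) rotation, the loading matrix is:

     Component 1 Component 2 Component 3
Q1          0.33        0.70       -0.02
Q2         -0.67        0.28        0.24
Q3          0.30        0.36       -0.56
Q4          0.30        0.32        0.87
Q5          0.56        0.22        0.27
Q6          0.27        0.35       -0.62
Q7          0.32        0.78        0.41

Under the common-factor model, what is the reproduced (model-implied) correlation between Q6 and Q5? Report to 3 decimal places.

0.061

r̂ = Σ λ_i·λ_j across factors = (0.27)(0.56) + (0.35)(0.22) + (-0.62)(0.27)
  = +0.1512 +0.0770 -0.1674 = 0.0608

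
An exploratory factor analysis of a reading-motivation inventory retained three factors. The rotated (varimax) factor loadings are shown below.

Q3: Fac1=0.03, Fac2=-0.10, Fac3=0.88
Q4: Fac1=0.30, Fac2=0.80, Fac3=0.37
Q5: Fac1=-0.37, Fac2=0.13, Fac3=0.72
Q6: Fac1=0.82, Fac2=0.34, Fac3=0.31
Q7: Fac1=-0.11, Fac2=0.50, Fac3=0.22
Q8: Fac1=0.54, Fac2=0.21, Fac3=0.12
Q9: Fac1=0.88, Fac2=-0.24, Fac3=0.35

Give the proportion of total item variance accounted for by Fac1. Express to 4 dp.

SS loadings for Fac1 = 0.03² + 0.30² + (-0.37)² + 0.82² + (-0.11)² + 0.54² + 0.88² = 1.9783
Proportion of variance = 1.9783 / 7 = 0.2826.

0.2826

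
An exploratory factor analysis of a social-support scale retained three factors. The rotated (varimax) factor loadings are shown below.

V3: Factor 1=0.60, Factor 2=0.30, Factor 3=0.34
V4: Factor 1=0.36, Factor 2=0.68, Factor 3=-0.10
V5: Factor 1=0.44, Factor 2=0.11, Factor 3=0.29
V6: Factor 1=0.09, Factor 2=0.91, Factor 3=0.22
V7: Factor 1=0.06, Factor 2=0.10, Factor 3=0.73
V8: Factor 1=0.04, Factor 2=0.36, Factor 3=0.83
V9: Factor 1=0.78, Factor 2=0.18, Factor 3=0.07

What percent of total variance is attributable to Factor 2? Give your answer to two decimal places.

SS loadings for Factor 2 = 0.30² + 0.68² + 0.11² + 0.91² + 0.10² + 0.36² + 0.18² = 1.5646
With 7 standardized items, total variance = 7. Proportion = 1.5646/7 = 0.2235 → 22.35%.

22.35%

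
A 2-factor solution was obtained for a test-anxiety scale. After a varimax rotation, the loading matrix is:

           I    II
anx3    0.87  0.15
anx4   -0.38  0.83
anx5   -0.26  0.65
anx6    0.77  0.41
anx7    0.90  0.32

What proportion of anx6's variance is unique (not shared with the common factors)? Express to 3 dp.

h² = 0.77² + 0.41² = 0.5929 + 0.1681 = 0.7610
Uniqueness u² = 1 − h² = 1 − 0.7610 = 0.2390

0.239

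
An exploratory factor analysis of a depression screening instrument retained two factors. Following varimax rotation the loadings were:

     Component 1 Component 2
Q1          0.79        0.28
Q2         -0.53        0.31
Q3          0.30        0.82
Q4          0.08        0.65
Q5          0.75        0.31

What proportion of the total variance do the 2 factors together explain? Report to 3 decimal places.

0.586

SS loadings by factor: 1.5639, 1.3655; total = 2.9294.
Total variance with 5 standardized items is 5, so the solution explains 2.9294/5 = 0.5859.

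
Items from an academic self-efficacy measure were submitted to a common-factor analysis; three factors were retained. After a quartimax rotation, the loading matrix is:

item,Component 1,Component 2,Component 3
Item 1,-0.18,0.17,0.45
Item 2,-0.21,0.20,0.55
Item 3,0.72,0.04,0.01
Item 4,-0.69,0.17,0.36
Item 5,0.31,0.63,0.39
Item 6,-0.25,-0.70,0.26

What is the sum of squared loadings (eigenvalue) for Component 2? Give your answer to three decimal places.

0.986

SS loadings for Component 2 = 0.17² + 0.20² + 0.04² + 0.17² + 0.63² + (-0.70)² = 0.0289 + 0.0400 + 0.0016 + 0.0289 + 0.3969 + 0.4900 = 0.9863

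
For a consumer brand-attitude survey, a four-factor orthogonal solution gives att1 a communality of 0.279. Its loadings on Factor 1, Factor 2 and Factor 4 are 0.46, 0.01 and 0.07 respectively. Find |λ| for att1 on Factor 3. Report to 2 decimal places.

0.25

Under orthogonal rotation h² = Σλ², so λ_Factor 3² = h² − (0.2166) = 0.279 − 0.2166 = 0.0624.
|λ| = √0.0624 = 0.2498.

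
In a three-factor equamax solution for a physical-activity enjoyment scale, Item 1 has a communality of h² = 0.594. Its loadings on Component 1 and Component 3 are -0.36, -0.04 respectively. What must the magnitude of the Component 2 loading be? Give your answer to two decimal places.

Under orthogonal rotation h² = Σλ², so λ_Component 2² = h² − (0.1312) = 0.594 − 0.1312 = 0.4628.
|λ| = √0.4628 = 0.6803.

0.68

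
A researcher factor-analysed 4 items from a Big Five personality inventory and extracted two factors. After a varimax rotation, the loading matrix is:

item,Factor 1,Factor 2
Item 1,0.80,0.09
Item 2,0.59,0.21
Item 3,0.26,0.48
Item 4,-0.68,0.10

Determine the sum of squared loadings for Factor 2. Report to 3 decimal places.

SS loadings for Factor 2 = 0.09² + 0.21² + 0.48² + 0.10² = 0.0081 + 0.0441 + 0.2304 + 0.0100 = 0.2926

0.293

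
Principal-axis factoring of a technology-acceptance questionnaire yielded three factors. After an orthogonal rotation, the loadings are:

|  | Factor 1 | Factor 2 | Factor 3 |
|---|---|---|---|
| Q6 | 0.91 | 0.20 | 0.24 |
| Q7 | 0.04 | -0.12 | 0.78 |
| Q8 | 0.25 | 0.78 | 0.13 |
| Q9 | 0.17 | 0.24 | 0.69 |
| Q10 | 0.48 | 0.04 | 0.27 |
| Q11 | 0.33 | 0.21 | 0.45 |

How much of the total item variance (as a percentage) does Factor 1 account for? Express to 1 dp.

21.0%

SS loadings for Factor 1 = 0.91² + 0.04² + 0.25² + 0.17² + 0.48² + 0.33² = 1.2604
With 6 standardized items, total variance = 6. Proportion = 1.2604/6 = 0.2101 → 21.01%.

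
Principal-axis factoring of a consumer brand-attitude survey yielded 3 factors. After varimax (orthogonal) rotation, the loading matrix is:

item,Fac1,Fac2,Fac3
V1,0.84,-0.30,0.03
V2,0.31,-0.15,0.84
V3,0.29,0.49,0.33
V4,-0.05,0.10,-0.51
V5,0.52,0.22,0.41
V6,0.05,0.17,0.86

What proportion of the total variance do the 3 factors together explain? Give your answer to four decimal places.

0.5974

SS loadings by factor: 1.1612, 0.4399, 1.9832; total = 3.5843.
Total variance with 6 standardized items is 6, so the solution explains 3.5843/6 = 0.5974.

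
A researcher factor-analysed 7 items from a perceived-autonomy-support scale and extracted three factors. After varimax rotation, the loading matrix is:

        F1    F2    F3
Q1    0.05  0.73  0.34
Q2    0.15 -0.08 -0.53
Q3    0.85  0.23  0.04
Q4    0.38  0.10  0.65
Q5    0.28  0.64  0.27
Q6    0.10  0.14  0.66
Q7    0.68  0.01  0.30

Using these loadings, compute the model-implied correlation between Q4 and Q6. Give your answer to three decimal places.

r̂ = Σ λ_i·λ_j across factors = (0.38)(0.10) + (0.10)(0.14) + (0.65)(0.66)
  = +0.0380 +0.0140 +0.4290 = 0.4810

0.481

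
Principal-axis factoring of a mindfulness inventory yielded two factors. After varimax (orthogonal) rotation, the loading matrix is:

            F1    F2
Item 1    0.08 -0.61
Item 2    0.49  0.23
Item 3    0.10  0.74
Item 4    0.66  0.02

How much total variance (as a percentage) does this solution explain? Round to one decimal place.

Communalities: 0.3785, 0.2930, 0.5576, 0.4360; Σh² = 1.6651.
Total variance with 4 standardized items is 4, so the solution explains 1.6651/4 = 0.4163 = 41.63%.

41.6%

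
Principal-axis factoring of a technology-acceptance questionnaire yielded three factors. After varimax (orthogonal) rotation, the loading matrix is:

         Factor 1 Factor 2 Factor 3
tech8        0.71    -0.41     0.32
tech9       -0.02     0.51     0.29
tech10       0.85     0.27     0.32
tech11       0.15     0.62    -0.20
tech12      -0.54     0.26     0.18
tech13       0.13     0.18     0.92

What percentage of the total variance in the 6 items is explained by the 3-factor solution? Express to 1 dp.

62.5%

Communalities: 0.7746, 0.3446, 0.8978, 0.4469, 0.3916, 0.8957; Σh² = 3.7512.
Total variance with 6 standardized items is 6, so the solution explains 3.7512/6 = 0.6252 = 62.52%.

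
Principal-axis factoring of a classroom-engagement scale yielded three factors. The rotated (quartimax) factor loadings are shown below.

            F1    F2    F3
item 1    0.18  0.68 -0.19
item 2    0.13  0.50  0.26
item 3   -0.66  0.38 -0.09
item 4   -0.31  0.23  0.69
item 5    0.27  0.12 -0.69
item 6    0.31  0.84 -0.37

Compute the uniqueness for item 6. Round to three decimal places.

h² = 0.31² + 0.84² + (-0.37)² = 0.0961 + 0.7056 + 0.1369 = 0.9386
Uniqueness u² = 1 − h² = 1 − 0.9386 = 0.0614

0.061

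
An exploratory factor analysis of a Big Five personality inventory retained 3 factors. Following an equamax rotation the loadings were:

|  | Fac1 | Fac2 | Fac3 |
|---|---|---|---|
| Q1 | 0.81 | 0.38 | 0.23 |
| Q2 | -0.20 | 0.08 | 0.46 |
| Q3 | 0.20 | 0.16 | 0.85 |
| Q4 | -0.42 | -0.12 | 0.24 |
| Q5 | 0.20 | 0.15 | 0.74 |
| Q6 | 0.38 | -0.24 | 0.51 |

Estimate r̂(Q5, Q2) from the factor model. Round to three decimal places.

r̂ = Σ λ_i·λ_j across factors = (0.20)(-0.20) + (0.15)(0.08) + (0.74)(0.46)
  = -0.0400 +0.0120 +0.3404 = 0.3124

0.312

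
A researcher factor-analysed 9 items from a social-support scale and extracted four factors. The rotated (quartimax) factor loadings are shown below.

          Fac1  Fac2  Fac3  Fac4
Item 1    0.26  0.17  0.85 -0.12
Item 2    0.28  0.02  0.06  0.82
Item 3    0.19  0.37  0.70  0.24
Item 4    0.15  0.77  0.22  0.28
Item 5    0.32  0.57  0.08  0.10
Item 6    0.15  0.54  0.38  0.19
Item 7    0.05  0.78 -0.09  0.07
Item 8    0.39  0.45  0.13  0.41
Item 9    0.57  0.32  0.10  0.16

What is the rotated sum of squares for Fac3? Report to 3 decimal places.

1.450

SS loadings for Fac3 = 0.85² + 0.06² + 0.70² + 0.22² + 0.08² + 0.38² + (-0.09)² + 0.13² + 0.10² = 0.7225 + 0.0036 + 0.4900 + 0.0484 + 0.0064 + 0.1444 + 0.0081 + 0.0169 + 0.0100 = 1.4503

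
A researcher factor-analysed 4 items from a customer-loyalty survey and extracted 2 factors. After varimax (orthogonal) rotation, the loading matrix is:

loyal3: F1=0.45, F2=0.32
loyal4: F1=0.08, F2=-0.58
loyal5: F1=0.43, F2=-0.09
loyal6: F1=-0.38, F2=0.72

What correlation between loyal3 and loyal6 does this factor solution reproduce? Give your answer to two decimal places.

r̂ = Σ λ_i·λ_j across factors = (0.45)(-0.38) + (0.32)(0.72)
  = -0.1710 +0.2304 = 0.0594

0.06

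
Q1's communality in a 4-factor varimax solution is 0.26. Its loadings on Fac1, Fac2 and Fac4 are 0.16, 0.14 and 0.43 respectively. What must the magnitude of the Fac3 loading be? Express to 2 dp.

Under orthogonal rotation h² = Σλ², so λ_Fac3² = h² − (0.2301) = 0.26 − 0.2301 = 0.0299.
|λ| = √0.0299 = 0.1729.

0.17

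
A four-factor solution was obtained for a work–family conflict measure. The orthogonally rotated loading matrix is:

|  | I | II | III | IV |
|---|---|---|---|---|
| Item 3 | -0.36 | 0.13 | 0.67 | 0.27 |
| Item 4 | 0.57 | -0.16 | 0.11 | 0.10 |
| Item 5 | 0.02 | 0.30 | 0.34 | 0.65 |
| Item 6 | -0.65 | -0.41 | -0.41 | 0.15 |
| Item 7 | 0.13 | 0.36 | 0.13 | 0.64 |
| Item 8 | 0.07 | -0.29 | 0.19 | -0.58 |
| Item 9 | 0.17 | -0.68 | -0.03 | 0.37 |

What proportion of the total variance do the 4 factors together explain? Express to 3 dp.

0.588

Communalities: 0.6683, 0.3726, 0.6285, 0.7812, 0.5730, 0.4615, 0.6291; Σh² = 4.1142.
Total variance with 7 standardized items is 7, so the solution explains 4.1142/7 = 0.5877.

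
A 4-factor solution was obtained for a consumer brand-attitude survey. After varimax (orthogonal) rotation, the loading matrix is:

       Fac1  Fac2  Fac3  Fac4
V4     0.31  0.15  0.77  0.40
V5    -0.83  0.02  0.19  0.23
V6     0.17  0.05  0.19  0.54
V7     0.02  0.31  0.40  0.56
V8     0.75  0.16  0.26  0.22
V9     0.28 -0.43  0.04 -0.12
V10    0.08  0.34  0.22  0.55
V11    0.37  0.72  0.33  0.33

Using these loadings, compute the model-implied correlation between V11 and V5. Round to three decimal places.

r̂ = Σ λ_i·λ_j across factors = (0.37)(-0.83) + (0.72)(0.02) + (0.33)(0.19) + (0.33)(0.23)
  = -0.3071 +0.0144 +0.0627 +0.0759 = -0.1541

-0.154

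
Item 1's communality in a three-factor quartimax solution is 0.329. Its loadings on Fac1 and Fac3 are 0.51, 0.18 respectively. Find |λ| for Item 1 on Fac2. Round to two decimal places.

Under orthogonal rotation h² = Σλ², so λ_Fac2² = h² − (0.2925) = 0.329 − 0.2925 = 0.0365.
|λ| = √0.0365 = 0.1910.

0.19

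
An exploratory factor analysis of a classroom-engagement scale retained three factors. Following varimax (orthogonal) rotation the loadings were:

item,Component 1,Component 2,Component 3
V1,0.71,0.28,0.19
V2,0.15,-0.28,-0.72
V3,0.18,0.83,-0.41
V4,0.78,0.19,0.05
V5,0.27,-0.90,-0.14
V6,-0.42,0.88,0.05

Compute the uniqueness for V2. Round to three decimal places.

h² = 0.15² + (-0.28)² + (-0.72)² = 0.0225 + 0.0784 + 0.5184 = 0.6193
Uniqueness u² = 1 − h² = 1 − 0.6193 = 0.3807

0.381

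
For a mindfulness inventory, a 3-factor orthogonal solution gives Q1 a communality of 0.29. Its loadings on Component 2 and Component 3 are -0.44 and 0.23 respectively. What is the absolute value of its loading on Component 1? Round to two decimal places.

Under orthogonal rotation h² = Σλ², so λ_Component 1² = h² − (0.2465) = 0.29 − 0.2465 = 0.0435.
|λ| = √0.0435 = 0.2086.

0.21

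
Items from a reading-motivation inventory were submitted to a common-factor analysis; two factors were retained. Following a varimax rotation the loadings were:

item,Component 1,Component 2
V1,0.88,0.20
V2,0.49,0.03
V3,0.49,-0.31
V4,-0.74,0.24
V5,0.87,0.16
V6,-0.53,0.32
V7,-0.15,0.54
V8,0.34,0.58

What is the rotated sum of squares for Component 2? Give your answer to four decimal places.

SS loadings for Component 2 = 0.20² + 0.03² + (-0.31)² + 0.24² + 0.16² + 0.32² + 0.54² + 0.58² = 0.0400 + 0.0009 + 0.0961 + 0.0576 + 0.0256 + 0.1024 + 0.2916 + 0.3364 = 0.9506

0.9506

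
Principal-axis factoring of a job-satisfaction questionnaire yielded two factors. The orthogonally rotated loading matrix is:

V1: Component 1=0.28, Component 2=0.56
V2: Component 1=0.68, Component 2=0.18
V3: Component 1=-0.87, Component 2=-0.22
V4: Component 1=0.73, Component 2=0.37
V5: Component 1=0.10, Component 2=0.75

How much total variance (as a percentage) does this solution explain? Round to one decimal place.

SS loadings by factor: 1.8406, 1.0938; total = 2.9344.
Total variance with 5 standardized items is 5, so the solution explains 2.9344/5 = 0.5869 = 58.69%.

58.7%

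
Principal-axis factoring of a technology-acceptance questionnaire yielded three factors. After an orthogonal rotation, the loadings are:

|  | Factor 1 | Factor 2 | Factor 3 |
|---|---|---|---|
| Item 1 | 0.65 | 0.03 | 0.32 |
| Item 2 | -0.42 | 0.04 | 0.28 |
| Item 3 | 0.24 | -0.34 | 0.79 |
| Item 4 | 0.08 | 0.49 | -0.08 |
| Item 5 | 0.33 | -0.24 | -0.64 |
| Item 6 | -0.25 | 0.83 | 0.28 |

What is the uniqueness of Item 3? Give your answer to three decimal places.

0.203

h² = 0.24² + (-0.34)² + 0.79² = 0.0576 + 0.1156 + 0.6241 = 0.7973
Uniqueness u² = 1 − h² = 1 − 0.7973 = 0.2027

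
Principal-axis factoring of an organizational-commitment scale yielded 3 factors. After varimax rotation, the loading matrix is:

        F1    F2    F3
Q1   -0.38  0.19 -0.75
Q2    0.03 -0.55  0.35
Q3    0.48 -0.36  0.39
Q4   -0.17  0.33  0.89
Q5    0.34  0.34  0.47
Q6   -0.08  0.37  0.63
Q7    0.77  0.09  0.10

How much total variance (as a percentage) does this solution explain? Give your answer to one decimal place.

SS loadings by factor: 1.1195, 0.8377, 2.2570; total = 4.2142.
Total variance with 7 standardized items is 7, so the solution explains 4.2142/7 = 0.6020 = 60.20%.

60.2%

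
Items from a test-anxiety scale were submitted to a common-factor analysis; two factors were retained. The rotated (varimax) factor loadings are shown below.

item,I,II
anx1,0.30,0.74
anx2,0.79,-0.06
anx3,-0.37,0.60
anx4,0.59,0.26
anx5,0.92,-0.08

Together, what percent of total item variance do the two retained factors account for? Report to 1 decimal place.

SS loadings by factor: 2.0455, 0.9852; total = 3.0307.
Total variance with 5 standardized items is 5, so the solution explains 3.0307/5 = 0.6061 = 60.61%.

60.6%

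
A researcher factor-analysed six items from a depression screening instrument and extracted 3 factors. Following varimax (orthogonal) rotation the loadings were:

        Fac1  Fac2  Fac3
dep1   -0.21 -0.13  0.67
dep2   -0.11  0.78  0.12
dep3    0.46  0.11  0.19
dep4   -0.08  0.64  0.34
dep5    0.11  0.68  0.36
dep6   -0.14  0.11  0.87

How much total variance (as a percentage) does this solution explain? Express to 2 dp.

55.48%

Communalities: 0.5099, 0.6349, 0.2598, 0.5316, 0.6041, 0.7886; Σh² = 3.3289.
Total variance with 6 standardized items is 6, so the solution explains 3.3289/6 = 0.5548 = 55.48%.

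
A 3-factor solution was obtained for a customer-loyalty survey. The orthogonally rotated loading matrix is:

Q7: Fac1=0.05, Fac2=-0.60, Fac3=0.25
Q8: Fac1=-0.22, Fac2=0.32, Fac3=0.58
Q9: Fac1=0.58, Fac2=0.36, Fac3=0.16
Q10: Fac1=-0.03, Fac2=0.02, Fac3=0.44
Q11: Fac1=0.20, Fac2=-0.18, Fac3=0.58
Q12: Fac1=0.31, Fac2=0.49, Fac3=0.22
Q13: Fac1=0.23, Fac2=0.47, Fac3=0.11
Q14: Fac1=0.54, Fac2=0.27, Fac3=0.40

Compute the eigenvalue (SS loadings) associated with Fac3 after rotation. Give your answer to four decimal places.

1.1750

SS loadings for Fac3 = 0.25² + 0.58² + 0.16² + 0.44² + 0.58² + 0.22² + 0.11² + 0.40² = 0.0625 + 0.3364 + 0.0256 + 0.1936 + 0.3364 + 0.0484 + 0.0121 + 0.1600 = 1.1750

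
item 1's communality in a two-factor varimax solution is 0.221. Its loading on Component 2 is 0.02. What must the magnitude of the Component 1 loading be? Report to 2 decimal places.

Under orthogonal rotation h² = Σλ², so λ_Component 1² = h² − (0.0004) = 0.221 − 0.0004 = 0.2206.
|λ| = √0.2206 = 0.4697.

0.47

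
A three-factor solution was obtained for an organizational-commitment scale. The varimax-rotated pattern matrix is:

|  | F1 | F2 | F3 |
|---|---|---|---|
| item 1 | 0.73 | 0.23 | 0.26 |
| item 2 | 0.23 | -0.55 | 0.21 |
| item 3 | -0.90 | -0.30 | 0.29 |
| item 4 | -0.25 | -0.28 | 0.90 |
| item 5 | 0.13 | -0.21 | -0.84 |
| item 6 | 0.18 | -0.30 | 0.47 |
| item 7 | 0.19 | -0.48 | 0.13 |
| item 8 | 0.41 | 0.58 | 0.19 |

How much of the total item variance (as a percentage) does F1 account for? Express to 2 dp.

21.40%

SS loadings for F1 = 0.73² + 0.23² + (-0.90)² + (-0.25)² + 0.13² + 0.18² + 0.19² + 0.41² = 1.7118
With 8 standardized items, total variance = 8. Proportion = 1.7118/8 = 0.2140 → 21.40%.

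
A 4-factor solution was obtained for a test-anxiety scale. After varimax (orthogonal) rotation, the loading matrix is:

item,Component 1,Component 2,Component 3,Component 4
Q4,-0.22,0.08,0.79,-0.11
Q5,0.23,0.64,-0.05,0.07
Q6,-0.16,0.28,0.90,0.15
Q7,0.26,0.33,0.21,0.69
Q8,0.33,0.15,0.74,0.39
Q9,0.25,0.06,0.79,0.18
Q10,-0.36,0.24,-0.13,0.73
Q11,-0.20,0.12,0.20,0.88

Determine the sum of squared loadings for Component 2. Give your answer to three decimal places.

0.701

SS loadings for Component 2 = 0.08² + 0.64² + 0.28² + 0.33² + 0.15² + 0.06² + 0.24² + 0.12² = 0.0064 + 0.4096 + 0.0784 + 0.1089 + 0.0225 + 0.0036 + 0.0576 + 0.0144 = 0.7014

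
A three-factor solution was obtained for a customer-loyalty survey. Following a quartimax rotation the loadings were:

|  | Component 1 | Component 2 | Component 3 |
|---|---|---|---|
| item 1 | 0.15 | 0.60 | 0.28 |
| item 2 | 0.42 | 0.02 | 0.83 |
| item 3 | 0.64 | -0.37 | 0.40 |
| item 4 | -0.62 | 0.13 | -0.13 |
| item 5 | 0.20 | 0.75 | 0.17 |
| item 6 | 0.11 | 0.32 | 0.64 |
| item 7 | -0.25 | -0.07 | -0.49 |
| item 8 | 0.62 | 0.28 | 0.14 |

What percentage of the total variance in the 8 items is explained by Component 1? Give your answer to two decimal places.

SS loadings for Component 1 = 0.15² + 0.42² + 0.64² + (-0.62)² + 0.20² + 0.11² + (-0.25)² + 0.62² = 1.4919
With 8 standardized items, total variance = 8. Proportion = 1.4919/8 = 0.1865 → 18.65%.

18.65%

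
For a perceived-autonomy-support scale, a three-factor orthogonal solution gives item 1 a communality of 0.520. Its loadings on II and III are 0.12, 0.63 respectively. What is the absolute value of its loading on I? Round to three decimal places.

0.330

Under orthogonal rotation h² = Σλ², so λ_I² = h² − (0.4113) = 0.520 − 0.4113 = 0.1087.
|λ| = √0.1087 = 0.3297.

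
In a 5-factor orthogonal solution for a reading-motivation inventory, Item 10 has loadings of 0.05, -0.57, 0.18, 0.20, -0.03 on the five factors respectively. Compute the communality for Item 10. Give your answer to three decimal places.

h² = 0.05² + (-0.57)² + 0.18² + 0.20² + (-0.03)² = 0.0025 + 0.3249 + 0.0324 + 0.0400 + 0.0009 = 0.4007

0.401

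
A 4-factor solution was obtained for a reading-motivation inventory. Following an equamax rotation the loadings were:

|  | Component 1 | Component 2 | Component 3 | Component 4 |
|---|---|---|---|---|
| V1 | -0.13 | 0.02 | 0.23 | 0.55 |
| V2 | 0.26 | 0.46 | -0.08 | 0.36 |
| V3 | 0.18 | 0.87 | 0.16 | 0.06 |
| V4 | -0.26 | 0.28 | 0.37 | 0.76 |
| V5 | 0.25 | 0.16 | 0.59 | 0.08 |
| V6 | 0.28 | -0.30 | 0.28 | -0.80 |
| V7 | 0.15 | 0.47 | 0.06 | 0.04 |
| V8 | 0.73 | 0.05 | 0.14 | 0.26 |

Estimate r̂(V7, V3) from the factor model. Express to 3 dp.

r̂ = Σ λ_i·λ_j across factors = (0.15)(0.18) + (0.47)(0.87) + (0.06)(0.16) + (0.04)(0.06)
  = +0.0270 +0.4089 +0.0096 +0.0024 = 0.4479

0.448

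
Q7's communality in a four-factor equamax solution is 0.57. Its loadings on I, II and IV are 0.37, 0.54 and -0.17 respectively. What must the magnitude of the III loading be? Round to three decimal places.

0.336

Under orthogonal rotation h² = Σλ², so λ_III² = h² − (0.4574) = 0.57 − 0.4574 = 0.1126.
|λ| = √0.1126 = 0.3356.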